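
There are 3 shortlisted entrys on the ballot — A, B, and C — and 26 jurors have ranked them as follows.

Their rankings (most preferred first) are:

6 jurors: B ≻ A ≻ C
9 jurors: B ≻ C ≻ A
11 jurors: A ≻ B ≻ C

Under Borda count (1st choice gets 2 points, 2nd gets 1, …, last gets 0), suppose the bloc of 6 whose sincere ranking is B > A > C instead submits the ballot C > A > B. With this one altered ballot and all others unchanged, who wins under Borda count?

B

Borda totals with the altered ballot: A 28, B 29, C 21.
The winner is unchanged: still B.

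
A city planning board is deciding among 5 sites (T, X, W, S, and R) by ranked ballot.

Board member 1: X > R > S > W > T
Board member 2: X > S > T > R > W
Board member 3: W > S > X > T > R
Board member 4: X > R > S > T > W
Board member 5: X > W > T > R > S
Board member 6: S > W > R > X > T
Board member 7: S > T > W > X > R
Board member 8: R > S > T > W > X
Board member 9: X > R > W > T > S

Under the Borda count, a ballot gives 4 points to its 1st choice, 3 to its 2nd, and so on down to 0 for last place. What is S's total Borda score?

Borda scores:
  T: 0 + 2 + 1 + 1 + 2 + 0 + 3 + 2 + 1 = 12
  X: 4 + 4 + 2 + 4 + 4 + 1 + 1 + 0 + 4 = 24
  W: 1 + 0 + 4 + 0 + 3 + 3 + 2 + 1 + 2 = 16
  S: 2 + 3 + 3 + 2 + 0 + 4 + 4 + 3 + 0 = 21
  R: 3 + 1 + 0 + 3 + 1 + 2 + 0 + 4 + 3 = 17

21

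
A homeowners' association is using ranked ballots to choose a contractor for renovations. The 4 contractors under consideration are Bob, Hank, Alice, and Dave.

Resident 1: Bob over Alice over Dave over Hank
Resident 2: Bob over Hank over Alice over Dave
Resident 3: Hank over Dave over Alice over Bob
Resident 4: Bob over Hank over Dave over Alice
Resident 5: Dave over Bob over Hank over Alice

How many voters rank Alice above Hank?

1

Ballots ranking Alice above Hank: 1.
Ballots ranking Hank above Alice: 4.
So 1 of 5 voters prefer Alice to Hank.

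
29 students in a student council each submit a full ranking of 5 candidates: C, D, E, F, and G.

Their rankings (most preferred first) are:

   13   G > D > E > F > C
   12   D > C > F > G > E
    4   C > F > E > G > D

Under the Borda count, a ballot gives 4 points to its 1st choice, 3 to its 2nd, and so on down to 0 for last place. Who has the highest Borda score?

D

Borda scores:
  C: 13·0 + 12·3 + 4·4 = 52
  D: 13·3 + 12·4 + 4·0 = 87
  E: 13·2 + 12·0 + 4·2 = 34
  F: 13·1 + 12·2 + 4·3 = 49
  G: 13·4 + 12·1 + 4·1 = 68
D has the highest total.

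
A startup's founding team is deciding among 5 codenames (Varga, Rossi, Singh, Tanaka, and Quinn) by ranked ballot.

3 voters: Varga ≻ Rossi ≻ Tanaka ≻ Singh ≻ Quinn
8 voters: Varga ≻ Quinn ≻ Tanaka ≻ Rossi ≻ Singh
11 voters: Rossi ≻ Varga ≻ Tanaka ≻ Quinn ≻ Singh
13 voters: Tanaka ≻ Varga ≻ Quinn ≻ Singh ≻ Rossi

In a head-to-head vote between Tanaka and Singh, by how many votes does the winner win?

Ballots ranking Tanaka above Singh: 3+8+11+13 = 35.
Ballots ranking Singh above Tanaka: 0.
Tanaka wins 35–0, a margin of 35.

35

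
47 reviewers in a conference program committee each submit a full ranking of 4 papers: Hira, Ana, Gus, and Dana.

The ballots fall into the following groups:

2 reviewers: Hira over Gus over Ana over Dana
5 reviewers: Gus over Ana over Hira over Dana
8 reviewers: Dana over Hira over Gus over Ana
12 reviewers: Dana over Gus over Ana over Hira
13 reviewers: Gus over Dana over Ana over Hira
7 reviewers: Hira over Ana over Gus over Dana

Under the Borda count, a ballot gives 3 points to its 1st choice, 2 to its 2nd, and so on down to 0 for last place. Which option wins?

Gus

Borda scores:
  Hira: 2·3 + 5·1 + 8·2 + 12·0 + 13·0 + 7·3 = 48
  Ana: 2·1 + 5·2 + 8·0 + 12·1 + 13·1 + 7·2 = 51
  Gus: 2·2 + 5·3 + 8·1 + 12·2 + 13·3 + 7·1 = 97
  Dana: 2·0 + 5·0 + 8·3 + 12·3 + 13·2 + 7·0 = 86
Gus has the highest total.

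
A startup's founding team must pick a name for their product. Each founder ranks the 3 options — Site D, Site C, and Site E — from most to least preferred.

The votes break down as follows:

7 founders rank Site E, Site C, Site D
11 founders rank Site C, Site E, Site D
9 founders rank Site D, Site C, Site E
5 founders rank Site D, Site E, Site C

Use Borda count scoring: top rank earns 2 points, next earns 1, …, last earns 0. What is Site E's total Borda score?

30

Borda scores:
  Site D: 7·0 + 11·0 + 9·2 + 5·2 = 28
  Site C: 7·1 + 11·2 + 9·1 + 5·0 = 38
  Site E: 7·2 + 11·1 + 9·0 + 5·1 = 30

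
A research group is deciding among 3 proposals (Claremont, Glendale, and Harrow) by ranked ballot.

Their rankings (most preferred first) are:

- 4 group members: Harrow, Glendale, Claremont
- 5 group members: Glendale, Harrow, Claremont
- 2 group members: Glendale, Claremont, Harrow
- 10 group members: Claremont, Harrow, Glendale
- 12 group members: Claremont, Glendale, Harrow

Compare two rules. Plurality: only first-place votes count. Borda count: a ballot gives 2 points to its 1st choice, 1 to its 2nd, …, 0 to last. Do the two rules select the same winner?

Yes

Plurality first-place counts: Claremont 22, Glendale 7, Harrow 4 → Claremont.
Borda totals: Claremont 46, Glendale 30, Harrow 23 → Claremont.
The two rules agree on Claremont.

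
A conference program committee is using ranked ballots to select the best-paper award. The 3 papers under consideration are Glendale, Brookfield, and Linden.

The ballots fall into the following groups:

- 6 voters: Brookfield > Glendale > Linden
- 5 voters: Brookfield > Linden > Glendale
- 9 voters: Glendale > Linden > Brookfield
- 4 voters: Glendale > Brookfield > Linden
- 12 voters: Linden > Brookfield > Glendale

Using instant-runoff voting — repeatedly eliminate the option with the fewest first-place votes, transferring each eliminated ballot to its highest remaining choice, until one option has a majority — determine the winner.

Round 1: Glendale 13, Linden 12, Brookfield 11. Brookfield has the fewest and is eliminated.
Round 2: Glendale 19, Linden 17. Glendale has a majority.

Glendale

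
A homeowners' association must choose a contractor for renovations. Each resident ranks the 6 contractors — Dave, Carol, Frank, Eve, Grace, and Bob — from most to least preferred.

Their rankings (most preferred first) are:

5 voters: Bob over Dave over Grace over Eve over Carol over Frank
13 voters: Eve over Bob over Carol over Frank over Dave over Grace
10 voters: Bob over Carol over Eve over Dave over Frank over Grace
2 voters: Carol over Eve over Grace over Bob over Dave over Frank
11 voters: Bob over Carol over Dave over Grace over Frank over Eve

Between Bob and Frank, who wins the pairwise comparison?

Ballots ranking Bob above Frank: 5+13+10+2+11 = 41.
Ballots ranking Frank above Bob: 0.
Bob wins the head-to-head, 41–0.

Bob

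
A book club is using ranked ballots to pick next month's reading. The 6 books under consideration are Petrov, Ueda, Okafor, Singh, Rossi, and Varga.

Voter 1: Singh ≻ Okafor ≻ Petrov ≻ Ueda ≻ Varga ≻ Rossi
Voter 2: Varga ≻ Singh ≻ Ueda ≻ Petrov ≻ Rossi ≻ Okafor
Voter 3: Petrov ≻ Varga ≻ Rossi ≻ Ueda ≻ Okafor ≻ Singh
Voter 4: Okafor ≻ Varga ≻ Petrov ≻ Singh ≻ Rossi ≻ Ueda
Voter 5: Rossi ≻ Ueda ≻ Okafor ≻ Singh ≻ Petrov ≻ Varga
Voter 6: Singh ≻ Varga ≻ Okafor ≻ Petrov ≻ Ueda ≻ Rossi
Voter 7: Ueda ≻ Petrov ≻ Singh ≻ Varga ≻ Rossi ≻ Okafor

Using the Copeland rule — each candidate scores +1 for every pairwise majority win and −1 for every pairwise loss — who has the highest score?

Pairwise results:
  Petrov vs Ueda: Petrov wins 4–3.
  Petrov vs Okafor: Okafor wins 4–3.
  Petrov vs Singh: Singh wins 4–3.
  Petrov vs Rossi: Petrov wins 6–1.
  Petrov vs Varga: Petrov wins 4–3.
  Ueda vs Okafor: Ueda wins 4–3.
  Ueda vs Singh: Singh wins 4–3.
  Ueda vs Rossi: Ueda wins 4–3.
  Ueda vs Varga: Varga wins 4–3.
  Okafor vs Singh: Singh wins 4–3.
  Okafor vs Rossi: Rossi wins 4–3.
  Okafor vs Varga: Varga wins 4–3.
  Singh vs Rossi: Singh wins 5–2.
  Singh vs Varga: Singh wins 4–3.
  Rossi vs Varga: Varga wins 6–1.
Copeland scores (wins − losses):
  Petrov: 3 − 2 = 1
  Ueda: 2 − 3 = -1
  Okafor: 1 − 4 = -3
  Singh: 5 − 0 = 5
  Rossi: 1 − 4 = -3
  Varga: 3 − 2 = 1
Singh has the best Copeland score.

Singh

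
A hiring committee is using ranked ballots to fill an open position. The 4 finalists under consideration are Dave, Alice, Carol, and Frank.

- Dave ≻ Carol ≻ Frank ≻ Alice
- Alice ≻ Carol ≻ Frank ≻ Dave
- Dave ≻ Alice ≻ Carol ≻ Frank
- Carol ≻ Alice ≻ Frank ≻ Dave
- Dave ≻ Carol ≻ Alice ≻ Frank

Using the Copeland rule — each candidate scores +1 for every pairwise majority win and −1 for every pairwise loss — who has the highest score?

Dave

Pairwise results:
  Dave vs Alice: Dave wins 3–2.
  Dave vs Carol: Dave wins 3–2.
  Dave vs Frank: Dave wins 3–2.
  Alice vs Carol: Carol wins 3–2.
  Alice vs Frank: Alice wins 4–1.
  Carol vs Frank: Carol wins 5–0.
Copeland scores (wins − losses):
  Dave: 3 − 0 = 3
  Alice: 1 − 2 = -1
  Carol: 2 − 1 = 1
  Frank: 0 − 3 = -3
Dave has the best Copeland score.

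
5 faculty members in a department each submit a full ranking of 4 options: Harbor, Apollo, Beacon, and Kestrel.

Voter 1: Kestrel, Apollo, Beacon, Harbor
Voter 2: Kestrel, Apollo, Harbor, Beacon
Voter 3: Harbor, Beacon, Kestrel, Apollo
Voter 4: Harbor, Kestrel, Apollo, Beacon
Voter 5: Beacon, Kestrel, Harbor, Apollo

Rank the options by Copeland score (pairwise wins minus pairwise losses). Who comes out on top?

Kestrel

Pairwise results:
  Harbor vs Apollo: Harbor wins 3–2.
  Harbor vs Beacon: Harbor wins 3–2.
  Harbor vs Kestrel: Kestrel wins 3–2.
  Apollo vs Beacon: Apollo wins 3–2.
  Apollo vs Kestrel: Kestrel wins 5–0.
  Beacon vs Kestrel: Kestrel wins 3–2.
Copeland scores (wins − losses):
  Harbor: 2 − 1 = 1
  Apollo: 1 − 2 = -1
  Beacon: 0 − 3 = -3
  Kestrel: 3 − 0 = 3
Kestrel has the best Copeland score.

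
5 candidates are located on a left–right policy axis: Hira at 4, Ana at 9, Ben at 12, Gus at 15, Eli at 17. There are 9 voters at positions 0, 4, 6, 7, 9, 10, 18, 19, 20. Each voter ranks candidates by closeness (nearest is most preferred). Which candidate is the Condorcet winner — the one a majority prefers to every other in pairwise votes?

Ana

With single-peaked preferences on a line, the Condorcet winner is the candidate closest to the median voter.
The median voter (position 9) is closest to Ana at 9.
Check: Ana vs Hira — voters closer to Ana: 6 of 9.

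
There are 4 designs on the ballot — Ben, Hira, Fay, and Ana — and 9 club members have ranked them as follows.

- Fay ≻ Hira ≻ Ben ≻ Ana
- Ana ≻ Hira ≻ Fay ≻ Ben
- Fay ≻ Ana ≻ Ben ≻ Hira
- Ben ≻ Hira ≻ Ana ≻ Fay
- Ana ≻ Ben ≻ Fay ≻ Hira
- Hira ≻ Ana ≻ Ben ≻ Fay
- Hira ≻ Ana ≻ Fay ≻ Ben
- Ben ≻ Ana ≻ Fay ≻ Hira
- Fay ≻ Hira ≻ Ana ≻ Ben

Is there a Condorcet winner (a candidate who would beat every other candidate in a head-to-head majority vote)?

Head-to-head results (9 voters total):
Ben vs Hira: Hira wins 5–4.
Ben vs Fay: Fay wins 5–4.
Ben vs Ana: Ana wins 6–3.
Hira vs Fay: Fay wins 5–4.
Hira vs Ana: Hira wins 5–4.
Fay vs Ana: Ana wins 6–3.
No candidate beats all others: Hira beats Ana beats Fay beats Hira, a majority cycle.

No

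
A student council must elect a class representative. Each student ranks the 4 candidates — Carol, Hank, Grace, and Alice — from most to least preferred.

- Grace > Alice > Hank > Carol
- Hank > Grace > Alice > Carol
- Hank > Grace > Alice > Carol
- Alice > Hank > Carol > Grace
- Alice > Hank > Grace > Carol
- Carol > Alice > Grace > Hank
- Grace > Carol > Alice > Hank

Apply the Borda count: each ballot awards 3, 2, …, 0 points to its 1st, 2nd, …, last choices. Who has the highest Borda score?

Alice

Borda scores:
  Carol: 0 + 0 + 0 + 1 + 0 + 3 + 2 = 6
  Hank: 1 + 3 + 3 + 2 + 2 + 0 + 0 = 11
  Grace: 3 + 2 + 2 + 0 + 1 + 1 + 3 = 12
  Alice: 2 + 1 + 1 + 3 + 3 + 2 + 1 = 13
Alice has the highest total.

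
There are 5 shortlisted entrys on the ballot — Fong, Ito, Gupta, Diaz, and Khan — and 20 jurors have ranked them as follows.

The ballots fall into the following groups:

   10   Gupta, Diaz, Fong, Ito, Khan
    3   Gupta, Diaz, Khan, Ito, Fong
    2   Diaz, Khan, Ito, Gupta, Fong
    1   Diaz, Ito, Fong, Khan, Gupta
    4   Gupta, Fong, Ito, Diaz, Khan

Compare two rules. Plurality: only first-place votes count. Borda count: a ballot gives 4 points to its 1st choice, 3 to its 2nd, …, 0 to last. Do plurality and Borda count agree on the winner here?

Yes

Plurality first-place counts: Fong 0, Ito 0, Gupta 17, Diaz 3, Khan 0 → Gupta.
Borda totals: Fong 34, Ito 28, Gupta 70, Diaz 55, Khan 13 → Gupta.
The two rules agree on Gupta.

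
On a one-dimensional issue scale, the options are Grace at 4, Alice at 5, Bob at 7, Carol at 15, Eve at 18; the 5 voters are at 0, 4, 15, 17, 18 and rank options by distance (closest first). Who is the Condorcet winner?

Carol

With single-peaked preferences on a line, the Condorcet winner is the candidate closest to the median voter.
The median voter (position 15) is closest to Carol at 15.
Check: Carol vs Alice — voters closer to Carol: 3 of 5.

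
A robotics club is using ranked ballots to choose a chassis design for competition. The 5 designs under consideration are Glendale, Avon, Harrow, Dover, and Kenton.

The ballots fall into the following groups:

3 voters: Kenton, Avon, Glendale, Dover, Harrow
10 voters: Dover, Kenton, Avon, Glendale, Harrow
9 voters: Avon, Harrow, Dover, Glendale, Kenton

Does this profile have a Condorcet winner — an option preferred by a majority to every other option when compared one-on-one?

Head-to-head results (22 voters total):
Glendale vs Avon: Avon wins 22–0.
Glendale vs Harrow: Glendale wins 13–9.
Glendale vs Dover: Dover wins 19–3.
Glendale vs Kenton: Kenton wins 13–9.
Avon vs Harrow: Avon wins 22–0.
Avon vs Dover: Avon wins 12–10.
Avon vs Kenton: Kenton wins 13–9.
Harrow vs Dover: Dover wins 13–9.
Harrow vs Kenton: Kenton wins 13–9.
Dover vs Kenton: Dover wins 19–3.
No candidate beats all others: Avon beats Dover beats Kenton beats Avon, a majority cycle.

No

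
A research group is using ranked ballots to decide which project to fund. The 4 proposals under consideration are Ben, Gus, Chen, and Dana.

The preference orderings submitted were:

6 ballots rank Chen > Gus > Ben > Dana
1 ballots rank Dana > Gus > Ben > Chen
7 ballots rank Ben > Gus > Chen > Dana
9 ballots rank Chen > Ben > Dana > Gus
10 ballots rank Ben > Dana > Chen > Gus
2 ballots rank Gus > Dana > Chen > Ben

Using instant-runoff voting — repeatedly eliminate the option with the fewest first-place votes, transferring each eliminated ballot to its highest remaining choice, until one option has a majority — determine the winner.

Ben

Round 1: Ben 17, Chen 15, Gus 2, Dana 1. Dana has the fewest and is eliminated.
Round 2: Ben 17, Chen 15, Gus 3. Gus has the fewest and is eliminated.
Round 3: Ben 18, Chen 17. Ben has a majority.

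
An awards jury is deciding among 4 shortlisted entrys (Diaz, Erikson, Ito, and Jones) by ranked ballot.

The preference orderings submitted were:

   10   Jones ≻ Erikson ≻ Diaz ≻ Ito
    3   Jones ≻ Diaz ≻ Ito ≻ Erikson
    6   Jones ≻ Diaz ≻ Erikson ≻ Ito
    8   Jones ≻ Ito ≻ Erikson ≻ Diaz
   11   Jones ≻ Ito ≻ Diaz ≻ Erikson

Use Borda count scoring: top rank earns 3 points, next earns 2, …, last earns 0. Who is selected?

Jones

Borda scores:
  Diaz: 10·1 + 3·2 + 6·2 + 8·0 + 11·1 = 39
  Erikson: 10·2 + 3·0 + 6·1 + 8·1 + 11·0 = 34
  Ito: 10·0 + 3·1 + 6·0 + 8·2 + 11·2 = 41
  Jones: 10·3 + 3·3 + 6·3 + 8·3 + 11·3 = 114
Jones has the highest total.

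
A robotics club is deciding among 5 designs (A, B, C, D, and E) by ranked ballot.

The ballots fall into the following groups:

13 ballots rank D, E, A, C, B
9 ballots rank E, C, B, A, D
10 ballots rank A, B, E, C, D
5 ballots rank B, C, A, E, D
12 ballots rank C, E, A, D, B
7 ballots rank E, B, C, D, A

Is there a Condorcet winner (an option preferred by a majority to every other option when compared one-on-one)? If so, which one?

Head-to-head results (56 voters total):
A vs B: A wins 35–21.
A vs C: C wins 33–23.
A vs D: A wins 36–20.
A vs E: E wins 41–15.
B vs C: C wins 34–22.
B vs D: B wins 31–25.
B vs E: E wins 41–15.
C vs D: C wins 43–13.
C vs E: E wins 39–17.
D vs E: E wins 43–13.
E beats each rival — A (41–15), B (41–15), C (39–17), D (43–13) — so E is the Condorcet winner.

E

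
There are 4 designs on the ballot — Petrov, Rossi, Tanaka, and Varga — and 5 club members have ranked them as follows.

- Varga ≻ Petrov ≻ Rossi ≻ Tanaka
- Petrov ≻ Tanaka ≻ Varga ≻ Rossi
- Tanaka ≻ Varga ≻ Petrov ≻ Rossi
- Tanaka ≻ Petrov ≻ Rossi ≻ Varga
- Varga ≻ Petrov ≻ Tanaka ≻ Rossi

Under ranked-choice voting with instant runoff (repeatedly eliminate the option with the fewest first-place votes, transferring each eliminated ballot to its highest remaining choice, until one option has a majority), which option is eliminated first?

Round 1: Tanaka 2, Varga 2, Petrov 1, Rossi 0. Rossi has the fewest and is eliminated.
Round 2: Tanaka 2, Varga 2, Petrov 1. Petrov has the fewest and is eliminated.
Round 3: Tanaka 3, Varga 2. Tanaka has a majority.

Rossi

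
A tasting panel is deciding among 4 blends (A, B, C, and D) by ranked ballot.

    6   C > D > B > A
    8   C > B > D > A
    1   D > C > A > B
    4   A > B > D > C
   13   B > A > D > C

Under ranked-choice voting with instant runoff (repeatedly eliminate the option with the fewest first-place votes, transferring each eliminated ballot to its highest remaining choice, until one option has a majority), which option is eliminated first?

D

Round 1: C 14, B 13, A 4, D 1. D has the fewest and is eliminated.
Round 2: C 15, B 13, A 4. A has the fewest and is eliminated.
Round 3: B 17, C 15. B has a majority.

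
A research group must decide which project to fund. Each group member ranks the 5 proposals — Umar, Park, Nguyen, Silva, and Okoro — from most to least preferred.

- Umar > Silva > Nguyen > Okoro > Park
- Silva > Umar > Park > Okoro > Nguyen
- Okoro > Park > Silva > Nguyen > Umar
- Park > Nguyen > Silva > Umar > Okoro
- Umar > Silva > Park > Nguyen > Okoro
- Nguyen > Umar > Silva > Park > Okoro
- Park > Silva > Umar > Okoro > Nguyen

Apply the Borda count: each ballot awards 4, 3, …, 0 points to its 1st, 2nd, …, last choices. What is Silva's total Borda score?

Borda scores:
  Umar: 4 + 3 + 0 + 1 + 4 + 3 + 2 = 17
  Park: 0 + 2 + 3 + 4 + 2 + 1 + 4 = 16
  Nguyen: 2 + 0 + 1 + 3 + 1 + 4 + 0 = 11
  Silva: 3 + 4 + 2 + 2 + 3 + 2 + 3 = 19
  Okoro: 1 + 1 + 4 + 0 + 0 + 0 + 1 = 7

19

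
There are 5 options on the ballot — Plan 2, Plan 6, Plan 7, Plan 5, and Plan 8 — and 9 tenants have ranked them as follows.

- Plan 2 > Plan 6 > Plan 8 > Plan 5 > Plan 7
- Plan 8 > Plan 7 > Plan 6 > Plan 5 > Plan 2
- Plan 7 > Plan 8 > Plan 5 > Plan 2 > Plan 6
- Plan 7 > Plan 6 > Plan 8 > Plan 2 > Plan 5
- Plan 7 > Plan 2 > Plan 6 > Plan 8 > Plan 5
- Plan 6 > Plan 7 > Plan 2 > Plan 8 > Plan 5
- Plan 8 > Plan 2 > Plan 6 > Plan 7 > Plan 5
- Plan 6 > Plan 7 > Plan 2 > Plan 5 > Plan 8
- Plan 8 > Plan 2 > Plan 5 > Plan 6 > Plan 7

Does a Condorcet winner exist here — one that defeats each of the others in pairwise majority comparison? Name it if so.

There is no Condorcet winner

Head-to-head results (9 voters total):
Plan 2 vs Plan 6: Plan 2 wins 5–4.
Plan 2 vs Plan 7: Plan 7 wins 6–3.
Plan 2 vs Plan 5: Plan 2 wins 7–2.
Plan 2 vs Plan 8: Plan 8 wins 5–4.
Plan 6 vs Plan 7: Plan 6 wins 5–4.
Plan 6 vs Plan 5: Plan 6 wins 7–2.
Plan 6 vs Plan 8: Plan 6 wins 5–4.
Plan 7 vs Plan 5: Plan 7 wins 7–2.
Plan 7 vs Plan 8: Plan 7 wins 5–4.
Plan 5 vs Plan 8: Plan 8 wins 8–1.
No candidate beats all others: Plan 2 beats Plan 6 beats Plan 7 beats Plan 2, a majority cycle.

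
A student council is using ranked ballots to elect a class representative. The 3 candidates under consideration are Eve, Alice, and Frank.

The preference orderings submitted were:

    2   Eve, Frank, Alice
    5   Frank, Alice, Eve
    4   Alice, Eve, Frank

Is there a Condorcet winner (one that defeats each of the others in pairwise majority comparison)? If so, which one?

Head-to-head results (11 voters total):
Eve vs Alice: Alice wins 9–2.
Eve vs Frank: Eve wins 6–5.
Alice vs Frank: Frank wins 7–4.
No candidate beats all others: Eve beats Frank beats Alice beats Eve, a majority cycle.

There is no Condorcet winner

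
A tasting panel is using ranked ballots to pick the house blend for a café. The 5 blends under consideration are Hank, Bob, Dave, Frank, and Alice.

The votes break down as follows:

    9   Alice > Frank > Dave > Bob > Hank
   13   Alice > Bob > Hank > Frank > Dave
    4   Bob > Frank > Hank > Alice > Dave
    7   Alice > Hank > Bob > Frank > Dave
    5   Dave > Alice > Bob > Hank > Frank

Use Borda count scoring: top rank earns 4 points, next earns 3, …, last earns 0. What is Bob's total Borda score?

88

Borda scores:
  Hank: 9·0 + 13·2 + 4·2 + 7·3 + 5·1 = 60
  Bob: 9·1 + 13·3 + 4·4 + 7·2 + 5·2 = 88
  Dave: 9·2 + 13·0 + 4·0 + 7·0 + 5·4 = 38
  Frank: 9·3 + 13·1 + 4·3 + 7·1 + 5·0 = 59
  Alice: 9·4 + 13·4 + 4·1 + 7·4 + 5·3 = 135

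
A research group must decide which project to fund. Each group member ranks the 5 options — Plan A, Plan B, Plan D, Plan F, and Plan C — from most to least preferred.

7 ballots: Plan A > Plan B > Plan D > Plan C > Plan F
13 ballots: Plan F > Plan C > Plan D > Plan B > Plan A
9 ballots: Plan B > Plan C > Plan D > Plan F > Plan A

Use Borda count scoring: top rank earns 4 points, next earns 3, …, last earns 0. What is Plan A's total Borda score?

Borda scores:
  Plan A: 7·4 + 13·0 + 9·0 = 28
  Plan B: 7·3 + 13·1 + 9·4 = 70
  Plan D: 7·2 + 13·2 + 9·2 = 58
  Plan F: 7·0 + 13·4 + 9·1 = 61
  Plan C: 7·1 + 13·3 + 9·3 = 73

28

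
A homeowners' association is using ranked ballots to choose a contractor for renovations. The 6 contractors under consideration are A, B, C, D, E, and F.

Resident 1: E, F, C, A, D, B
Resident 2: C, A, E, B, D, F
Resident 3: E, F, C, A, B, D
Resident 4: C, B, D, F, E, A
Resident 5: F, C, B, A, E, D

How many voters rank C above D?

Ballots ranking C above D: 5.
Ballots ranking D above C: 0.
So 5 of 5 voters prefer C to D.

5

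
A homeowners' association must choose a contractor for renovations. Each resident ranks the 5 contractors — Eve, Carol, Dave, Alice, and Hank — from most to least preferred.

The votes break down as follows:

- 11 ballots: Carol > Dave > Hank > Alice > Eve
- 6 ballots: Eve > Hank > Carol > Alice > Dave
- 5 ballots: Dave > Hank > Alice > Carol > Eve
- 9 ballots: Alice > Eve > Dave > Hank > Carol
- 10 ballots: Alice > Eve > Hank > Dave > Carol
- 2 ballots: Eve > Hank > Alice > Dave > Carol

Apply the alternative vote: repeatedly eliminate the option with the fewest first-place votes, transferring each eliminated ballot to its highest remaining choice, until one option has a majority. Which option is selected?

Alice

Round 1: Alice 19, Carol 11, Eve 8, Dave 5, Hank 0. Hank has the fewest and is eliminated.
Round 2: Alice 19, Carol 11, Eve 8, Dave 5. Dave has the fewest and is eliminated.
Round 3: Alice 24, Carol 11, Eve 8. Alice has a majority.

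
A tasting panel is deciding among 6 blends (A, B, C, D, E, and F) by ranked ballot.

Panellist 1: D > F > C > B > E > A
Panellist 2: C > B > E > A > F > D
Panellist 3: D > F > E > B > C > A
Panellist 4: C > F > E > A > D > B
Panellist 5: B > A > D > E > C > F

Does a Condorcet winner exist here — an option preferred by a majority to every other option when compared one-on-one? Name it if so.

None — there is no Condorcet winner

Head-to-head results (5 voters total):
A vs B: B wins 4–1.
A vs C: C wins 4–1.
A vs D: A wins 3–2.
A vs E: E wins 4–1.
A vs F: F wins 3–2.
B vs C: C wins 3–2.
B vs D: D wins 3–2.
B vs E: B wins 3–2.
B vs F: F wins 3–2.
C vs D: D wins 3–2.
C vs E: C wins 3–2.
C vs F: C wins 3–2.
D vs E: D wins 3–2.
D vs F: D wins 3–2.
E vs F: F wins 3–2.
No candidate beats all others: A beats D beats B beats A, a majority cycle.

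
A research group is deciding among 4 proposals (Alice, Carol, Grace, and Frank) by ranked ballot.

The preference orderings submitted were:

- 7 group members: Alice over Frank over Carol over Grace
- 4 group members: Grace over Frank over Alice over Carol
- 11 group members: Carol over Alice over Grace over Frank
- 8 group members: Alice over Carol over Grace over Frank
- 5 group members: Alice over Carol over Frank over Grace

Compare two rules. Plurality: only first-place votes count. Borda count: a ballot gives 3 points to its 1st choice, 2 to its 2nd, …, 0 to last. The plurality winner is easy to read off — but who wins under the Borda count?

Alice

Plurality first-place counts: Alice 20, Carol 11, Grace 4, Frank 0 → Alice.
Borda totals: Alice 86, Carol 66, Grace 31, Frank 27 → Alice.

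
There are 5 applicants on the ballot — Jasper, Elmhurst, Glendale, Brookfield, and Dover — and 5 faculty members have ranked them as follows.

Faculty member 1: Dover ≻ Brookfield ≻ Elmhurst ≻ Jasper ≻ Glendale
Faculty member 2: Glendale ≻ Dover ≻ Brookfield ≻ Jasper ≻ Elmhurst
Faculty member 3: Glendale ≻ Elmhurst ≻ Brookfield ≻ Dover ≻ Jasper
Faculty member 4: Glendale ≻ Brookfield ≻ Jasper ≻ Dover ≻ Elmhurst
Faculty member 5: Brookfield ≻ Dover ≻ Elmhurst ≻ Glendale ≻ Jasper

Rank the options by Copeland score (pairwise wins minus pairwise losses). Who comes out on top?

Glendale

Pairwise results:
  Jasper vs Elmhurst: Elmhurst wins 3–2.
  Jasper vs Glendale: Glendale wins 4–1.
  Jasper vs Brookfield: Brookfield wins 5–0.
  Jasper vs Dover: Dover wins 4–1.
  Elmhurst vs Glendale: Glendale wins 3–2.
  Elmhurst vs Brookfield: Brookfield wins 4–1.
  Elmhurst vs Dover: Dover wins 4–1.
  Glendale vs Brookfield: Glendale wins 3–2.
  Glendale vs Dover: Glendale wins 3–2.
  Brookfield vs Dover: Brookfield wins 3–2.
Copeland scores (wins − losses):
  Jasper: 0 − 4 = -4
  Elmhurst: 1 − 3 = -2
  Glendale: 4 − 0 = 4
  Brookfield: 3 − 1 = 2
  Dover: 2 − 2 = 0
Glendale has the best Copeland score.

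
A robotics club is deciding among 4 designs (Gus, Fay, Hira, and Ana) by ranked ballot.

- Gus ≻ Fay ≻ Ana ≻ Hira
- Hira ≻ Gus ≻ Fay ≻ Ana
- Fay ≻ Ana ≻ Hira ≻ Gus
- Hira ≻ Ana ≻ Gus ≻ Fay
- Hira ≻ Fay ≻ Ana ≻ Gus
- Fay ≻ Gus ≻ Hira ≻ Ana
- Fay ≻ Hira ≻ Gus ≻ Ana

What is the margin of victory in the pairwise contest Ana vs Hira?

3

Ballots ranking Ana above Hira: 2.
Ballots ranking Hira above Ana: 5.
Hira wins 5–2, a margin of 3.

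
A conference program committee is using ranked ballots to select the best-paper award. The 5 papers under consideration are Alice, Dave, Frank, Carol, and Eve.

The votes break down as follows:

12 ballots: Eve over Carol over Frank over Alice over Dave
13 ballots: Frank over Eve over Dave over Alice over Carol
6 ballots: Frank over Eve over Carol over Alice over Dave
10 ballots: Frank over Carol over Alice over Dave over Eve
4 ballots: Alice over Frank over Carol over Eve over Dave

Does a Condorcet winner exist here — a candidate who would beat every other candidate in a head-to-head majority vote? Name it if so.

Head-to-head results (45 voters total):
Alice vs Dave: Alice wins 32–13.
Alice vs Frank: Frank wins 41–4.
Alice vs Carol: Carol wins 28–17.
Alice vs Eve: Eve wins 31–14.
Dave vs Frank: Frank wins 45–0.
Dave vs Carol: Carol wins 32–13.
Dave vs Eve: Eve wins 35–10.
Frank vs Carol: Frank wins 33–12.
Frank vs Eve: Frank wins 33–12.
Carol vs Eve: Eve wins 31–14.
Frank beats each rival — Alice (41–4), Dave (45–0), Carol (33–12), Eve (33–12) — so Frank is the Condorcet winner.

Frank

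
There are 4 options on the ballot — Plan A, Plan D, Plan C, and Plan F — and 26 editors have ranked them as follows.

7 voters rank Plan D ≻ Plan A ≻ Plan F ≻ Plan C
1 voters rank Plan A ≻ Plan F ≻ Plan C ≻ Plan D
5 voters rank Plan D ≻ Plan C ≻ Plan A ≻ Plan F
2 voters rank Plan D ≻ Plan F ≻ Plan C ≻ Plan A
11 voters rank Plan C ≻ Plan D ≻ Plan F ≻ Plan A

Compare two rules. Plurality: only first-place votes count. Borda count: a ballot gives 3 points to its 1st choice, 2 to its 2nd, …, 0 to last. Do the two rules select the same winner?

Yes

Plurality first-place counts: Plan A 1, Plan D 14, Plan C 11, Plan F 0 → Plan D.
Borda totals: Plan A 22, Plan D 64, Plan C 46, Plan F 24 → Plan D.
The two rules agree on Plan D.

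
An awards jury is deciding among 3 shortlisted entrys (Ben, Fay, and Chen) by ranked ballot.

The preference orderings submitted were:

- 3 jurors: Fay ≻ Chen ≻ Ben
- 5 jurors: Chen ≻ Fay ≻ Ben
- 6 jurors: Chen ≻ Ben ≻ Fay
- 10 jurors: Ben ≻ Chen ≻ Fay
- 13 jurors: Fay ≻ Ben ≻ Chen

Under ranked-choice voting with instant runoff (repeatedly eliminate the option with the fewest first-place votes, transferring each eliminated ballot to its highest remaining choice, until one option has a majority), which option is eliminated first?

Round 1: Fay 16, Chen 11, Ben 10. Ben has the fewest and is eliminated.
Round 2: Chen 21, Fay 16. Chen has a majority.

Ben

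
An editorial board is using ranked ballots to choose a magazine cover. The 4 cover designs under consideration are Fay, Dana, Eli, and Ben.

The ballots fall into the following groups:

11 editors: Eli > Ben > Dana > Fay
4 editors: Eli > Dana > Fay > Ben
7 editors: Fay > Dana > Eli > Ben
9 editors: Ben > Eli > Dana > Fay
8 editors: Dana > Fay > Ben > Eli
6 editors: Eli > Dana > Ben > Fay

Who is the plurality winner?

Eli

First-place vote totals:
  Fay: 7
  Dana: 8
  Eli: 21
  Ben: 9
Eli has the most first-place votes.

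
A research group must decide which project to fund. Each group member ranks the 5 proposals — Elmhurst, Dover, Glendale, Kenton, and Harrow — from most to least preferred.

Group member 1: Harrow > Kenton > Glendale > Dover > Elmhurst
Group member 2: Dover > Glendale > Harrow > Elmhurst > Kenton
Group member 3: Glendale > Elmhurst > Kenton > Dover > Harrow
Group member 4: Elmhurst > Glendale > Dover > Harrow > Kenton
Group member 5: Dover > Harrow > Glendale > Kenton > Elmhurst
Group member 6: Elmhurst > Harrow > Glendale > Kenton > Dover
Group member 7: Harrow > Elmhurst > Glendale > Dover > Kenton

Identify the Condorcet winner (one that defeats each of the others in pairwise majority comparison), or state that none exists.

Head-to-head results (7 voters total):
Elmhurst vs Dover: Elmhurst wins 4–3.
Elmhurst vs Glendale: Glendale wins 4–3.
Elmhurst vs Kenton: Elmhurst wins 5–2.
Elmhurst vs Harrow: Harrow wins 4–3.
Dover vs Glendale: Glendale wins 5–2.
Dover vs Kenton: Dover wins 4–3.
Dover vs Harrow: Dover wins 4–3.
Glendale vs Kenton: Glendale wins 6–1.
Glendale vs Harrow: Harrow wins 4–3.
Kenton vs Harrow: Harrow wins 6–1.
No candidate beats all others: Elmhurst beats Dover beats Harrow beats Elmhurst, a majority cycle.

None — there is no Condorcet winner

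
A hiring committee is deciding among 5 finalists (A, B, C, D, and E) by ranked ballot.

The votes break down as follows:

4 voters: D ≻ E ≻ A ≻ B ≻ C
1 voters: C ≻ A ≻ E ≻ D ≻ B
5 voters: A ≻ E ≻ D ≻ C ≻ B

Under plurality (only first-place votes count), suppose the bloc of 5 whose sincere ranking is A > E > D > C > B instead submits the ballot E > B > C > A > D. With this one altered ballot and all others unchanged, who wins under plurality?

First-place totals with the altered ballot: A 0, B 0, C 1, D 4, E 5.
The switch changes the winner from A to E.

E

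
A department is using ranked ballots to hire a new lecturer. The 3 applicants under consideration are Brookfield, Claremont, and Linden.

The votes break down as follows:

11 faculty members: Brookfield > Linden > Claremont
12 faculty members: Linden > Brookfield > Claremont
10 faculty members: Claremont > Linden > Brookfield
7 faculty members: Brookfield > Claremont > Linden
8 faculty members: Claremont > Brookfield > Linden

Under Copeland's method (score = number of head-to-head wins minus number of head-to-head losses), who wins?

Brookfield

Pairwise results:
  Brookfield vs Claremont: Brookfield wins 30–18.
  Brookfield vs Linden: Brookfield wins 26–22.
  Claremont vs Linden: Claremont wins 25–23.
Copeland scores (wins − losses):
  Brookfield: 2 − 0 = 2
  Claremont: 1 − 1 = 0
  Linden: 0 − 2 = -2
Brookfield has the best Copeland score.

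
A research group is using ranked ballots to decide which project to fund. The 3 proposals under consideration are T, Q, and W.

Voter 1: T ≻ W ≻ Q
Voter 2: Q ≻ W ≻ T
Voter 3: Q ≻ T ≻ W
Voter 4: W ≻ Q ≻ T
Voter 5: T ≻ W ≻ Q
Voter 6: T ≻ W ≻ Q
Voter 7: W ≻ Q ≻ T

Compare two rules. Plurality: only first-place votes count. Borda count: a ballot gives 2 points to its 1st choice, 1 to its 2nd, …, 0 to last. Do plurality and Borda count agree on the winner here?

No

Plurality first-place counts: T 3, Q 2, W 2 → T.
Borda totals: T 7, Q 6, W 8 → W.
The two rules disagree: plurality picks T, Borda picks W.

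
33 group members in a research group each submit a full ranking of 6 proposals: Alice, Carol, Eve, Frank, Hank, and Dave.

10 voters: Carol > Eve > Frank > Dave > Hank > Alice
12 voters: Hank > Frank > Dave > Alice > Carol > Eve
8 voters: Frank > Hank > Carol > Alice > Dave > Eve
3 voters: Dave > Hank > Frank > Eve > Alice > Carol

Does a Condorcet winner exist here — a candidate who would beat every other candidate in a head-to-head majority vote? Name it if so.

Head-to-head results (33 voters total):
Alice vs Carol: Carol wins 18–15.
Alice vs Eve: Alice wins 20–13.
Alice vs Frank: Frank wins 33–0.
Alice vs Hank: Hank wins 33–0.
Alice vs Dave: Dave wins 25–8.
Carol vs Eve: Carol wins 30–3.
Carol vs Frank: Frank wins 23–10.
Carol vs Hank: Hank wins 23–10.
Carol vs Dave: Carol wins 18–15.
Eve vs Frank: Frank wins 23–10.
Eve vs Hank: Hank wins 23–10.
Eve vs Dave: Dave wins 23–10.
Frank vs Hank: Frank wins 18–15.
Frank vs Dave: Frank wins 30–3.
Hank vs Dave: Hank wins 20–13.
Frank beats each rival — Alice (33–0), Carol (23–10), Eve (23–10), Hank (18–15), Dave (30–3) — so Frank is the Condorcet winner.

Frank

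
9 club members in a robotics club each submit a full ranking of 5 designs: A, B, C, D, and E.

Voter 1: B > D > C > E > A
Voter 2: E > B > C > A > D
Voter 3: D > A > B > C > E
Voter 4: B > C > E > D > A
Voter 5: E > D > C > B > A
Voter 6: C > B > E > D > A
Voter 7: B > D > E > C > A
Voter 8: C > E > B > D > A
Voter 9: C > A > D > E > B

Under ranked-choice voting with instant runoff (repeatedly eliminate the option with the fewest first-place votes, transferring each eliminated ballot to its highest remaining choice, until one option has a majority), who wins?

Round 1: B 3, C 3, E 2, D 1, A 0. A has the fewest and is eliminated.
Round 2: B 3, C 3, E 2, D 1. D has the fewest and is eliminated.
Round 3: B 4, C 3, E 2. E has the fewest and is eliminated.
Round 4: B 5, C 4. B has a majority.

B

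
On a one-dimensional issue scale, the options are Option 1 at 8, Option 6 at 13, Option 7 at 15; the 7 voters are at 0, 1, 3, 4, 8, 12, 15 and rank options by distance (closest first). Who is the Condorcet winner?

With single-peaked preferences on a line, the Condorcet winner is the candidate closest to the median voter.
The median voter (position 4) is closest to Option 1 at 8.
Check: Option 1 vs Option 7 — voters closer to Option 1: 5 of 7.

Option 1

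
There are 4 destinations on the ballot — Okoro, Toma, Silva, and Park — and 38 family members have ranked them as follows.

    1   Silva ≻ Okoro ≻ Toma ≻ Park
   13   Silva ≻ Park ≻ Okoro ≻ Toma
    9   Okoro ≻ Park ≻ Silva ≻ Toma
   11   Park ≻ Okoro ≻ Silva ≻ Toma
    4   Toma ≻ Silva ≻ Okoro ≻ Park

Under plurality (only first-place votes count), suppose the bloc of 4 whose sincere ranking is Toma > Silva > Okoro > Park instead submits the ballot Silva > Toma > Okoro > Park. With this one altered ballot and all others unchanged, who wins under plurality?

Silva

First-place totals with the altered ballot: Okoro 9, Toma 0, Silva 18, Park 11.
The winner is unchanged: still Silva.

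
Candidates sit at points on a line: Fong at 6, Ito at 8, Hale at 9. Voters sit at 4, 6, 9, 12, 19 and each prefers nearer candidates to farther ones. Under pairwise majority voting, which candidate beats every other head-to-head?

With single-peaked preferences on a line, the Condorcet winner is the candidate closest to the median voter.
The median voter (position 9) is closest to Hale at 9.
Check: Hale vs Ito — voters closer to Hale: 3 of 5.

Hale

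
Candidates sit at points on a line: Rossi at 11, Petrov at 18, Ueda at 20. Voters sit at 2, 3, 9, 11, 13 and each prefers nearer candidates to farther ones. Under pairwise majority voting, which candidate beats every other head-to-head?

Rossi

With single-peaked preferences on a line, the Condorcet winner is the candidate closest to the median voter.
The median voter (position 9) is closest to Rossi at 11.
Check: Rossi vs Petrov — voters closer to Rossi: 5 of 5.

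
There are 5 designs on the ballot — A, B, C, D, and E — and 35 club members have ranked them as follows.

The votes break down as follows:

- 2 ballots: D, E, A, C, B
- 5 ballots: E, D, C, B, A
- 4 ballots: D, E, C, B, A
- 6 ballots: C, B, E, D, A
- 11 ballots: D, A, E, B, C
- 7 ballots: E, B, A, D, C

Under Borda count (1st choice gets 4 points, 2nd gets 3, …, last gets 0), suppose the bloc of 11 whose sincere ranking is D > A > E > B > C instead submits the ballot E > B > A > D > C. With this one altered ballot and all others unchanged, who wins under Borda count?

Borda totals with the altered ballot: A 40, B 81, C 44, D 63, E 122.
The winner is unchanged: still E.

E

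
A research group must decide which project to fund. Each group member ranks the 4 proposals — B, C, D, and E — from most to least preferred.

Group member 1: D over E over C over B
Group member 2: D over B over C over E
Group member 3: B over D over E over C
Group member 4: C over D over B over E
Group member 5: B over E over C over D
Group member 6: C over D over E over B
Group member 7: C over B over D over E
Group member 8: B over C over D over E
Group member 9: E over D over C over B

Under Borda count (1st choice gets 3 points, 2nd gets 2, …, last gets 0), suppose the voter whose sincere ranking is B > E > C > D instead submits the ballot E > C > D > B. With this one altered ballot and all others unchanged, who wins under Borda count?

D

Borda totals with the altered ballot: B 11, C 16, D 17, E 10.
The winner is unchanged: still D.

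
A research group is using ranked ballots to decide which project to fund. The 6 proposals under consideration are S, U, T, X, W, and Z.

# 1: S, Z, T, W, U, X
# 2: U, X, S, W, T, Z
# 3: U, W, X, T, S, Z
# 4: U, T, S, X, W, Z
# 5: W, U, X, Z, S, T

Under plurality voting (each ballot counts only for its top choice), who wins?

U

First-place vote totals:
  S: 1
  U: 3
  T: 0
  X: 0
  W: 1
  Z: 0
U has the most first-place votes.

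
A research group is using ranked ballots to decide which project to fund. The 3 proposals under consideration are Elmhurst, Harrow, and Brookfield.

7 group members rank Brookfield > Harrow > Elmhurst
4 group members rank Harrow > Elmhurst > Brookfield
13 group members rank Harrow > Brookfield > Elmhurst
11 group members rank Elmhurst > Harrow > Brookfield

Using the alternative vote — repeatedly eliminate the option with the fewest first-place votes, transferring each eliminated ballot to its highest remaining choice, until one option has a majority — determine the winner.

Round 1: Harrow 17, Elmhurst 11, Brookfield 7. Brookfield has the fewest and is eliminated.
Round 2: Harrow 24, Elmhurst 11. Harrow has a majority.

Harrow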